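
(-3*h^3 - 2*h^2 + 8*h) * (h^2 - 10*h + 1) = -3*h^5 + 28*h^4 + 25*h^3 - 82*h^2 + 8*h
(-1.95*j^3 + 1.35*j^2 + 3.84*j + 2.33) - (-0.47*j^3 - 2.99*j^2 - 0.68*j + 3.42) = -1.48*j^3 + 4.34*j^2 + 4.52*j - 1.09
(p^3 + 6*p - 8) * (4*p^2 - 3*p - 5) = 4*p^5 - 3*p^4 + 19*p^3 - 50*p^2 - 6*p + 40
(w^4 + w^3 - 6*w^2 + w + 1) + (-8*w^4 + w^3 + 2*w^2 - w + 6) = -7*w^4 + 2*w^3 - 4*w^2 + 7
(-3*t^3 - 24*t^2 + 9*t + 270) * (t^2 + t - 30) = -3*t^5 - 27*t^4 + 75*t^3 + 999*t^2 - 8100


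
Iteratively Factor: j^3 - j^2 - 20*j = (j - 5)*(j^2 + 4*j) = (j - 5)*(j + 4)*(j)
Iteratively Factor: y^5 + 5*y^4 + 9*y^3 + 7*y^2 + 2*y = (y)*(y^4 + 5*y^3 + 9*y^2 + 7*y + 2) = y*(y + 2)*(y^3 + 3*y^2 + 3*y + 1) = y*(y + 1)*(y + 2)*(y^2 + 2*y + 1) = y*(y + 1)^2*(y + 2)*(y + 1)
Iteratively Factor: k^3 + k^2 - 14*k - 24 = (k + 3)*(k^2 - 2*k - 8) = (k + 2)*(k + 3)*(k - 4)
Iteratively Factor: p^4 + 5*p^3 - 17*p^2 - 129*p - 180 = (p - 5)*(p^3 + 10*p^2 + 33*p + 36) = (p - 5)*(p + 3)*(p^2 + 7*p + 12) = (p - 5)*(p + 3)*(p + 4)*(p + 3)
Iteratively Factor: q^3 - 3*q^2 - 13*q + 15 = (q - 5)*(q^2 + 2*q - 3) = (q - 5)*(q - 1)*(q + 3)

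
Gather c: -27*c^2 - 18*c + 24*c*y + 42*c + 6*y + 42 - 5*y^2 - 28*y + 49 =-27*c^2 + c*(24*y + 24) - 5*y^2 - 22*y + 91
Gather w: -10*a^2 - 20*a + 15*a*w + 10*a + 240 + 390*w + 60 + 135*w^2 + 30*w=-10*a^2 - 10*a + 135*w^2 + w*(15*a + 420) + 300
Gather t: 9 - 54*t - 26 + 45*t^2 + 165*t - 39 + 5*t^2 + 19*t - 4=50*t^2 + 130*t - 60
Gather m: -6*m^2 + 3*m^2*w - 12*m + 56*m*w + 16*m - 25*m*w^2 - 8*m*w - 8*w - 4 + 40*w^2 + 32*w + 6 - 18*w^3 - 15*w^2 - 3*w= m^2*(3*w - 6) + m*(-25*w^2 + 48*w + 4) - 18*w^3 + 25*w^2 + 21*w + 2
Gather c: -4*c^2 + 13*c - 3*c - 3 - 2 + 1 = -4*c^2 + 10*c - 4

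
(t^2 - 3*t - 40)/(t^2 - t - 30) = (t - 8)/(t - 6)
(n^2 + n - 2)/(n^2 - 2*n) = (n^2 + n - 2)/(n*(n - 2))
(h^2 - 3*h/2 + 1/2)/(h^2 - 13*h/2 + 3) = (h - 1)/(h - 6)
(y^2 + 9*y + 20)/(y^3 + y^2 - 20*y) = (y + 4)/(y*(y - 4))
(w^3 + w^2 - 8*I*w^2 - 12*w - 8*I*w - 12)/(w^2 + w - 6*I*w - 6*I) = w - 2*I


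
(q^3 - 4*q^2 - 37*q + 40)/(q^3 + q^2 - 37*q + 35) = (q^2 - 3*q - 40)/(q^2 + 2*q - 35)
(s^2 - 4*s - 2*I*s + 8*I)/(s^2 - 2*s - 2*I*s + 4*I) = (s - 4)/(s - 2)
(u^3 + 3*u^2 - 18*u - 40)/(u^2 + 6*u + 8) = (u^2 + u - 20)/(u + 4)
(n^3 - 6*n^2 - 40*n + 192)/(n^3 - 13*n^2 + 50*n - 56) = (n^2 - 2*n - 48)/(n^2 - 9*n + 14)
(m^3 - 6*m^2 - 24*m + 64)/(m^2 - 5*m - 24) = (m^2 + 2*m - 8)/(m + 3)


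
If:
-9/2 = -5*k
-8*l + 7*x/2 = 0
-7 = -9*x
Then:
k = 9/10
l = 49/144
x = 7/9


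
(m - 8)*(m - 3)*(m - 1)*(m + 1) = m^4 - 11*m^3 + 23*m^2 + 11*m - 24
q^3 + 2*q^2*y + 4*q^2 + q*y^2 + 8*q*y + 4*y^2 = (q + 4)*(q + y)^2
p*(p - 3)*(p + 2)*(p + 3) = p^4 + 2*p^3 - 9*p^2 - 18*p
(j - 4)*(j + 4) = j^2 - 16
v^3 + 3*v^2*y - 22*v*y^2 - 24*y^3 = (v - 4*y)*(v + y)*(v + 6*y)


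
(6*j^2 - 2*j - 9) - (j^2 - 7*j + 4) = 5*j^2 + 5*j - 13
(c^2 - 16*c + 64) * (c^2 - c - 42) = c^4 - 17*c^3 + 38*c^2 + 608*c - 2688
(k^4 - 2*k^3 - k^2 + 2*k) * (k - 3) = k^5 - 5*k^4 + 5*k^3 + 5*k^2 - 6*k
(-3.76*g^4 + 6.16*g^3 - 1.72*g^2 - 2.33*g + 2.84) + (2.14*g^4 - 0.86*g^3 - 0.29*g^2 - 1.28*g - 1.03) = -1.62*g^4 + 5.3*g^3 - 2.01*g^2 - 3.61*g + 1.81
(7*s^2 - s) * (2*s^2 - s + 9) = 14*s^4 - 9*s^3 + 64*s^2 - 9*s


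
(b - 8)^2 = b^2 - 16*b + 64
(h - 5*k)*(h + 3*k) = h^2 - 2*h*k - 15*k^2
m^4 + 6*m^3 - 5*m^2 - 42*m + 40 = (m - 2)*(m - 1)*(m + 4)*(m + 5)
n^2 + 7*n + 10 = (n + 2)*(n + 5)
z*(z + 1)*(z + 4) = z^3 + 5*z^2 + 4*z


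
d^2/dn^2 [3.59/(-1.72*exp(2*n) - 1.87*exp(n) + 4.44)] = (-3.59*(3.44*exp(n) + 1.87)*(6.88*exp(n) + 3.74)*exp(n) + (24.6992*exp(n) + 6.7133)*(1.72*exp(2*n) + 1.87*exp(n) - 4.44))*exp(n)/(1.72*exp(2*n) + 1.87*exp(n) - 4.44)^3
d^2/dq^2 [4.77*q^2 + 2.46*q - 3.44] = 9.54000000000000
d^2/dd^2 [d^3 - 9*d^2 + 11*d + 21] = 6*d - 18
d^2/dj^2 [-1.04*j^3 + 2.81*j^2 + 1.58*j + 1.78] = 5.62 - 6.24*j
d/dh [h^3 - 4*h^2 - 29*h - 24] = 3*h^2 - 8*h - 29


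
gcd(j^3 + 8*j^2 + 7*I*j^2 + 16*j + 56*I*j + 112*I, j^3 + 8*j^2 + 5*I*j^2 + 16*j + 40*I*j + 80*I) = j^2 + 8*j + 16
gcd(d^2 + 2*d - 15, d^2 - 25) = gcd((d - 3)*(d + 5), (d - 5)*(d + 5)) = d + 5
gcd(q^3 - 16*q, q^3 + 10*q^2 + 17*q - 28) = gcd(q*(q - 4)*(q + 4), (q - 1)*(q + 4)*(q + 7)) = q + 4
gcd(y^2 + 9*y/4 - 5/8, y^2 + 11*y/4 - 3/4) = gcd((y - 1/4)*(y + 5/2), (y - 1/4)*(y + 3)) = y - 1/4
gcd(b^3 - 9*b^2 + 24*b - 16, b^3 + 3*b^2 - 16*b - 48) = b - 4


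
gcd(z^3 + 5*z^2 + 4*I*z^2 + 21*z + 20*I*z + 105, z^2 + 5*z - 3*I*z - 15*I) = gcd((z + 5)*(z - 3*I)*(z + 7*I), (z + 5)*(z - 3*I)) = z^2 + z*(5 - 3*I) - 15*I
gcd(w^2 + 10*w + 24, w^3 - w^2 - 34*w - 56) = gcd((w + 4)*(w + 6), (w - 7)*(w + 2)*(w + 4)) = w + 4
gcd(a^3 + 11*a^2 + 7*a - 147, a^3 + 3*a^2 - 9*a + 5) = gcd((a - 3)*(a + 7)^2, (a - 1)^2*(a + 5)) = 1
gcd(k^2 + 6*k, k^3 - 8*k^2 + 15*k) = k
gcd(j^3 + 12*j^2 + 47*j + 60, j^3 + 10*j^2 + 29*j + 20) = j^2 + 9*j + 20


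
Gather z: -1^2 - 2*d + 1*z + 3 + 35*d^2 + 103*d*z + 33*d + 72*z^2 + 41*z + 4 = 35*d^2 + 31*d + 72*z^2 + z*(103*d + 42) + 6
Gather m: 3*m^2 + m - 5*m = 3*m^2 - 4*m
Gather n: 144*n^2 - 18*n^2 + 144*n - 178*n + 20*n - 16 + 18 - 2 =126*n^2 - 14*n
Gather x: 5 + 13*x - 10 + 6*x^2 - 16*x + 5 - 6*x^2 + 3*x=0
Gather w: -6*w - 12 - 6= -6*w - 18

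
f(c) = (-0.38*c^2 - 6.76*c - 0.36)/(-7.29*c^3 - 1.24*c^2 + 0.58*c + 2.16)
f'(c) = (-0.76*c - 6.76)/(-7.29*c^3 - 1.24*c^2 + 0.58*c + 2.16) + (-0.38*c^2 - 6.76*c - 0.36)*(21.87*c^2 + 2.48*c - 0.58)/(-7.29*c^3 - 1.24*c^2 + 0.58*c + 2.16)^2 = (-2.7702*c^4 - 98.5608*c^3 - 16.476*c^2 - 2.5344*c - 14.3928)/(53.1441*c^6 + 18.0792*c^5 - 6.9188*c^4 - 32.9312*c^3 - 5.0204*c^2 + 2.5056*c + 4.6656)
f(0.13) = -0.57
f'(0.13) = -3.15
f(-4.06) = 0.04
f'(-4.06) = 0.03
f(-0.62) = 1.20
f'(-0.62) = 0.42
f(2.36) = 0.19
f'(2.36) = -0.15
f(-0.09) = 0.12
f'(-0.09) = -3.22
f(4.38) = 0.06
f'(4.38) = -0.02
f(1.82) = 0.31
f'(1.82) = -0.35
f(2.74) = 0.14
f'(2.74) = -0.10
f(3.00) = 0.12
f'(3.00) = -0.07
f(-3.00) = 0.09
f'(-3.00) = 0.07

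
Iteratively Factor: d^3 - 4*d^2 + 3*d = (d - 3)*(d^2 - d) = d*(d - 3)*(d - 1)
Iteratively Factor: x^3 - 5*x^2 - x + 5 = (x - 5)*(x^2 - 1) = (x - 5)*(x - 1)*(x + 1)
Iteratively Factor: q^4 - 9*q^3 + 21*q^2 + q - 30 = (q - 3)*(q^3 - 6*q^2 + 3*q + 10) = (q - 5)*(q - 3)*(q^2 - q - 2) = (q - 5)*(q - 3)*(q + 1)*(q - 2)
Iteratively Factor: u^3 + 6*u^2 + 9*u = (u + 3)*(u^2 + 3*u) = u*(u + 3)*(u + 3)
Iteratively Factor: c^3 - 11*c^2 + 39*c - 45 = (c - 5)*(c^2 - 6*c + 9) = (c - 5)*(c - 3)*(c - 3)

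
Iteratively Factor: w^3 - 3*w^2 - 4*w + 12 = (w + 2)*(w^2 - 5*w + 6) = (w - 2)*(w + 2)*(w - 3)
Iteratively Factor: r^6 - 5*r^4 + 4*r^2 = (r - 2)*(r^5 + 2*r^4 - r^3 - 2*r^2) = r*(r - 2)*(r^4 + 2*r^3 - r^2 - 2*r) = r*(r - 2)*(r - 1)*(r^3 + 3*r^2 + 2*r) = r^2*(r - 2)*(r - 1)*(r^2 + 3*r + 2) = r^2*(r - 2)*(r - 1)*(r + 2)*(r + 1)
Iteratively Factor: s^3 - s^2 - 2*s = (s - 2)*(s^2 + s) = s*(s - 2)*(s + 1)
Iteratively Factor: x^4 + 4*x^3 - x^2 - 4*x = (x - 1)*(x^3 + 5*x^2 + 4*x) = x*(x - 1)*(x^2 + 5*x + 4) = x*(x - 1)*(x + 1)*(x + 4)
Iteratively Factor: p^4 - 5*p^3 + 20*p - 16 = (p - 4)*(p^3 - p^2 - 4*p + 4) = (p - 4)*(p + 2)*(p^2 - 3*p + 2) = (p - 4)*(p - 2)*(p + 2)*(p - 1)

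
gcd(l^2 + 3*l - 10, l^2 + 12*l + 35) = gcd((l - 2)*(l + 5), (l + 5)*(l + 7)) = l + 5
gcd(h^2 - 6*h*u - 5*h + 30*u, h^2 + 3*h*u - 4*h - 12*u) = 1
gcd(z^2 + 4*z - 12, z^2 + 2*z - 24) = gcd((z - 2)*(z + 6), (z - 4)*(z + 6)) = z + 6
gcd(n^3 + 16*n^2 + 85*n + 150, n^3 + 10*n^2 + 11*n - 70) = n + 5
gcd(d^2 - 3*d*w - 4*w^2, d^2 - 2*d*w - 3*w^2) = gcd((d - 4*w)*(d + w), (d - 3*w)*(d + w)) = d + w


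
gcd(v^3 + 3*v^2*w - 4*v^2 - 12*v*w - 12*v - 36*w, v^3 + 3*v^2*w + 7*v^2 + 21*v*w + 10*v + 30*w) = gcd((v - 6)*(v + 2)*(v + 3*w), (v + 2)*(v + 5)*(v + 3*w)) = v^2 + 3*v*w + 2*v + 6*w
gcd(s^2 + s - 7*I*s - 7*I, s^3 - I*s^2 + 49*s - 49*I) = s - 7*I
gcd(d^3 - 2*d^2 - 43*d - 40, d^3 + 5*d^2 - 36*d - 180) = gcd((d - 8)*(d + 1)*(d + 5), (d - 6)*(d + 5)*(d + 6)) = d + 5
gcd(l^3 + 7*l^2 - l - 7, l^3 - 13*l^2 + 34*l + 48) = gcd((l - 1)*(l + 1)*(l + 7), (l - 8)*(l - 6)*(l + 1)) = l + 1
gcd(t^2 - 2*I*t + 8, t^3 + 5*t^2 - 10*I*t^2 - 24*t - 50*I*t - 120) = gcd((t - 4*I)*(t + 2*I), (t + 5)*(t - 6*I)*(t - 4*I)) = t - 4*I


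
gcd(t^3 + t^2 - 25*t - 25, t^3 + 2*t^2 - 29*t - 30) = t^2 - 4*t - 5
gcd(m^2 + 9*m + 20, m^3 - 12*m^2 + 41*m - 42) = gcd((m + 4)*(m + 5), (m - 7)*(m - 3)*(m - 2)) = 1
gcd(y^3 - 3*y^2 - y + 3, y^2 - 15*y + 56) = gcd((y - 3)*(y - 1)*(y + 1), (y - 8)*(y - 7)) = 1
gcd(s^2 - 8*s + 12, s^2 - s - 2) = s - 2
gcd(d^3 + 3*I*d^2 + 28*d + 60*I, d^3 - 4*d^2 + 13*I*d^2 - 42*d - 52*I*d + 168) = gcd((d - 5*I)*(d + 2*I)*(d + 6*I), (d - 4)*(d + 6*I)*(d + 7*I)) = d + 6*I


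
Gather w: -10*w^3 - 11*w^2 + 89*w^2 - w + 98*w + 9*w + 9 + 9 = -10*w^3 + 78*w^2 + 106*w + 18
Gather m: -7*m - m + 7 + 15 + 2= 24 - 8*m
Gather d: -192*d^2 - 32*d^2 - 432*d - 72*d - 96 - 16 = -224*d^2 - 504*d - 112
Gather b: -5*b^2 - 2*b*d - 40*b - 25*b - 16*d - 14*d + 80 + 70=-5*b^2 + b*(-2*d - 65) - 30*d + 150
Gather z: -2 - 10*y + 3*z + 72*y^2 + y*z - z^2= 72*y^2 - 10*y - z^2 + z*(y + 3) - 2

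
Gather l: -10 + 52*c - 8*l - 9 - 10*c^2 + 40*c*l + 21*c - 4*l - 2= -10*c^2 + 73*c + l*(40*c - 12) - 21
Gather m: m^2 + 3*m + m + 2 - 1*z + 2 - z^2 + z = m^2 + 4*m - z^2 + 4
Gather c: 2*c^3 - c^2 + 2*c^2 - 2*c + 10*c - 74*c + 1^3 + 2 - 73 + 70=2*c^3 + c^2 - 66*c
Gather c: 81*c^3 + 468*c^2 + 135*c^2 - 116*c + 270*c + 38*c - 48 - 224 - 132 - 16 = 81*c^3 + 603*c^2 + 192*c - 420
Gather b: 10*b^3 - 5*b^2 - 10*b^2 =10*b^3 - 15*b^2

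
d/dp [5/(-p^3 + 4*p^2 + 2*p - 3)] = 5*(3*p^2 - 8*p - 2)/(p^3 - 4*p^2 - 2*p + 3)^2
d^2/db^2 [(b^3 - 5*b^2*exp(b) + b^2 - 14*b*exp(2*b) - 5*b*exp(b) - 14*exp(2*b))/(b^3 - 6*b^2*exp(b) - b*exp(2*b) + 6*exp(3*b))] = (b^8*exp(b) - 46*b^7*exp(2*b) - b^7*exp(b) + 186*b^6*exp(3*b) + 46*b^6*exp(2*b) - 2*b^6*exp(b) + 2*b^6 - 208*b^5*exp(4*b) - 186*b^5*exp(3*b) + 78*b^5*exp(2*b) - 30*b^5*exp(b) + 385*b^4*exp(5*b) + 208*b^4*exp(4*b) - 402*b^4*exp(3*b) + 18*b^4*exp(2*b) - 2610*b^3*exp(6*b) - 385*b^3*exp(5*b) + 482*b^3*exp(4*b) + 878*b^3*exp(3*b) - 804*b^2*exp(7*b) + 2610*b^2*exp(6*b) + 108*b^2*exp(5*b) - 2364*b^2*exp(4*b) - 504*b*exp(8*b) + 804*b*exp(7*b) + 2808*b*exp(6*b) - 1080*b*exp(5*b) + 504*exp(8*b) + 528*exp(7*b) - 1024*exp(6*b))/(b^9 - 18*b^8*exp(b) + 105*b^7*exp(2*b) - 162*b^6*exp(3*b) - 321*b^5*exp(4*b) + 594*b^4*exp(5*b) + 323*b^3*exp(6*b) - 630*b^2*exp(7*b) - 108*b*exp(8*b) + 216*exp(9*b))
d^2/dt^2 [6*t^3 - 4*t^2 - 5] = 36*t - 8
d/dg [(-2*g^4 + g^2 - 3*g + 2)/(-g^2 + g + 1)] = (4*g^5 - 6*g^4 - 8*g^3 - 2*g^2 + 6*g - 5)/(g^4 - 2*g^3 - g^2 + 2*g + 1)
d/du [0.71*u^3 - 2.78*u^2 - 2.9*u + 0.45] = 2.13*u^2 - 5.56*u - 2.9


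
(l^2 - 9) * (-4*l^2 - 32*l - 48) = -4*l^4 - 32*l^3 - 12*l^2 + 288*l + 432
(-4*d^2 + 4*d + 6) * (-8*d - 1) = 32*d^3 - 28*d^2 - 52*d - 6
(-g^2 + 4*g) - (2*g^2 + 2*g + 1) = -3*g^2 + 2*g - 1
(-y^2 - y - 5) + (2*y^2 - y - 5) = y^2 - 2*y - 10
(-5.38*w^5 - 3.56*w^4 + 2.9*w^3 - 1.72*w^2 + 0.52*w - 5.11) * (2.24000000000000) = -12.0512*w^5 - 7.9744*w^4 + 6.496*w^3 - 3.8528*w^2 + 1.1648*w - 11.4464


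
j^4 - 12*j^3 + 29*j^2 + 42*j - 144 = (j - 8)*(j - 3)^2*(j + 2)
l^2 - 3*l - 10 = (l - 5)*(l + 2)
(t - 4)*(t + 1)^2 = t^3 - 2*t^2 - 7*t - 4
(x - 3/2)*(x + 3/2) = x^2 - 9/4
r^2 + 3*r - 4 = (r - 1)*(r + 4)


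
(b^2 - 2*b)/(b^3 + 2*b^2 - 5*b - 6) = b/(b^2 + 4*b + 3)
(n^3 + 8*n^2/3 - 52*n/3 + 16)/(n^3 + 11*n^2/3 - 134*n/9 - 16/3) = 3*(3*n^2 - 10*n + 8)/(9*n^2 - 21*n - 8)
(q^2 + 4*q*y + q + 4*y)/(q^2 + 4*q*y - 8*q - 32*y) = (q + 1)/(q - 8)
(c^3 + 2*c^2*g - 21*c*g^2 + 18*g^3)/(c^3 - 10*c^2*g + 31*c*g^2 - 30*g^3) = (c^2 + 5*c*g - 6*g^2)/(c^2 - 7*c*g + 10*g^2)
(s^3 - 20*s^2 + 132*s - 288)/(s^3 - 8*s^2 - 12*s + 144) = (s - 8)/(s + 4)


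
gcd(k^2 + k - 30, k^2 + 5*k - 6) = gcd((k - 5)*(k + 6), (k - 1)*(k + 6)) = k + 6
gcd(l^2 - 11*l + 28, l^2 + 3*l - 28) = l - 4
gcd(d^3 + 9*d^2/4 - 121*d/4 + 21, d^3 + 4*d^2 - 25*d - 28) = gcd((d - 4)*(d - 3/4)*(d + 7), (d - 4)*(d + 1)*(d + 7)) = d^2 + 3*d - 28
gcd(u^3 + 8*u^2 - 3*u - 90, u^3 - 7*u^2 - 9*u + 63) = u - 3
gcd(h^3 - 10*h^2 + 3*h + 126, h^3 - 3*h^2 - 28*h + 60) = h - 6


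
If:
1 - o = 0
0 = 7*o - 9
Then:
No Solution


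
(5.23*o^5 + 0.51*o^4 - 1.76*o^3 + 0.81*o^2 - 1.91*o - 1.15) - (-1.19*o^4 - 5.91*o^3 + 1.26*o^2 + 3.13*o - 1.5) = 5.23*o^5 + 1.7*o^4 + 4.15*o^3 - 0.45*o^2 - 5.04*o + 0.35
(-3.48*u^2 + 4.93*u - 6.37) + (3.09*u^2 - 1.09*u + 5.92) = -0.39*u^2 + 3.84*u - 0.45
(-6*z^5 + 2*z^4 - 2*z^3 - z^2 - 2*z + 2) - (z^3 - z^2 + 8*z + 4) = -6*z^5 + 2*z^4 - 3*z^3 - 10*z - 2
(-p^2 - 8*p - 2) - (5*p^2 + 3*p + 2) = -6*p^2 - 11*p - 4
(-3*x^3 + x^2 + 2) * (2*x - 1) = -6*x^4 + 5*x^3 - x^2 + 4*x - 2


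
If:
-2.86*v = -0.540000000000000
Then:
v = 0.19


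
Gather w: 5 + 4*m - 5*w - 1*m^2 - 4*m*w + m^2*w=-m^2 + 4*m + w*(m^2 - 4*m - 5) + 5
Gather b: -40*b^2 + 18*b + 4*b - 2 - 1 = -40*b^2 + 22*b - 3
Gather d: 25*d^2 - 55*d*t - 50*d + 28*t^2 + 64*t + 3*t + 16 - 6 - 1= 25*d^2 + d*(-55*t - 50) + 28*t^2 + 67*t + 9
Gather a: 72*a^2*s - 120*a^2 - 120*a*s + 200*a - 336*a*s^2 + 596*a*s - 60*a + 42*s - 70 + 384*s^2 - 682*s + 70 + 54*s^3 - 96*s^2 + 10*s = a^2*(72*s - 120) + a*(-336*s^2 + 476*s + 140) + 54*s^3 + 288*s^2 - 630*s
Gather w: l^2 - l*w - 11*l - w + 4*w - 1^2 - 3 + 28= l^2 - 11*l + w*(3 - l) + 24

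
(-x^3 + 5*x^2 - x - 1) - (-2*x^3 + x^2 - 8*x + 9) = x^3 + 4*x^2 + 7*x - 10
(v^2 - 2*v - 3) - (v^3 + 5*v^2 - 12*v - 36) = -v^3 - 4*v^2 + 10*v + 33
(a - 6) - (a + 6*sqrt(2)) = -6*sqrt(2) - 6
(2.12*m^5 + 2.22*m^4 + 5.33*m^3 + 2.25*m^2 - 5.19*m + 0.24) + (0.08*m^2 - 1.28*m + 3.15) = 2.12*m^5 + 2.22*m^4 + 5.33*m^3 + 2.33*m^2 - 6.47*m + 3.39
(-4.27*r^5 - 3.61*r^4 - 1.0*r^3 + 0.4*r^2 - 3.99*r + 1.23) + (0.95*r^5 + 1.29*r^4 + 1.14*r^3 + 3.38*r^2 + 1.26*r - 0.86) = -3.32*r^5 - 2.32*r^4 + 0.14*r^3 + 3.78*r^2 - 2.73*r + 0.37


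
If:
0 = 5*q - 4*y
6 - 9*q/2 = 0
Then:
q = 4/3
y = 5/3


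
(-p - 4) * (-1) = p + 4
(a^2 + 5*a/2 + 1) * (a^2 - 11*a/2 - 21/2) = a^4 - 3*a^3 - 93*a^2/4 - 127*a/4 - 21/2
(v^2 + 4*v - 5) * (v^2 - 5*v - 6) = v^4 - v^3 - 31*v^2 + v + 30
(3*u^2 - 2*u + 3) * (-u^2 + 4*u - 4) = -3*u^4 + 14*u^3 - 23*u^2 + 20*u - 12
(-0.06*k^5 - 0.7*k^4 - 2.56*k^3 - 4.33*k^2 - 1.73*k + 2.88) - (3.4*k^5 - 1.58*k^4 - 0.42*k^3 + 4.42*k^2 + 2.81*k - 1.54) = -3.46*k^5 + 0.88*k^4 - 2.14*k^3 - 8.75*k^2 - 4.54*k + 4.42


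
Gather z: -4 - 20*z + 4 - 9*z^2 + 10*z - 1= -9*z^2 - 10*z - 1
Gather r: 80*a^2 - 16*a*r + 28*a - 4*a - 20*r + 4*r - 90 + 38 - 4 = 80*a^2 + 24*a + r*(-16*a - 16) - 56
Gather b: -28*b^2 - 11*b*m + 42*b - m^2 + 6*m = -28*b^2 + b*(42 - 11*m) - m^2 + 6*m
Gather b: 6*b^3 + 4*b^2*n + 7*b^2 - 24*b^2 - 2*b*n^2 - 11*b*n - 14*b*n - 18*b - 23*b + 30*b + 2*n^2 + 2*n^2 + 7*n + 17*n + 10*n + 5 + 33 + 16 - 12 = 6*b^3 + b^2*(4*n - 17) + b*(-2*n^2 - 25*n - 11) + 4*n^2 + 34*n + 42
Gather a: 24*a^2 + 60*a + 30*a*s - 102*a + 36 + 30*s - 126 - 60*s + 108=24*a^2 + a*(30*s - 42) - 30*s + 18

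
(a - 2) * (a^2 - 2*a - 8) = a^3 - 4*a^2 - 4*a + 16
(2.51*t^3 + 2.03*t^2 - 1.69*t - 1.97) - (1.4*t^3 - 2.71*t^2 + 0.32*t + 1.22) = 1.11*t^3 + 4.74*t^2 - 2.01*t - 3.19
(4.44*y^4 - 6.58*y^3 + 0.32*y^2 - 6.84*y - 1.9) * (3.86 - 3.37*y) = -14.9628*y^5 + 39.313*y^4 - 26.4772*y^3 + 24.286*y^2 - 19.9994*y - 7.334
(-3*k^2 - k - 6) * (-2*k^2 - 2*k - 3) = 6*k^4 + 8*k^3 + 23*k^2 + 15*k + 18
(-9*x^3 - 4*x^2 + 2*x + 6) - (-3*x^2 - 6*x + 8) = -9*x^3 - x^2 + 8*x - 2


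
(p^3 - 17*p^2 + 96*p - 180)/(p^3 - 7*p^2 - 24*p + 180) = (p - 5)/(p + 5)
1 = 1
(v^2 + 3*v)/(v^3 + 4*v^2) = (v + 3)/(v*(v + 4))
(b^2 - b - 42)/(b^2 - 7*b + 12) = (b^2 - b - 42)/(b^2 - 7*b + 12)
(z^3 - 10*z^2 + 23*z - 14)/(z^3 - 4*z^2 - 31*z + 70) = (z - 1)/(z + 5)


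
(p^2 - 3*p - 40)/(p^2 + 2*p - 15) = (p - 8)/(p - 3)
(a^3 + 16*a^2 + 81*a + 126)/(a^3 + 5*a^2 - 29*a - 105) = (a + 6)/(a - 5)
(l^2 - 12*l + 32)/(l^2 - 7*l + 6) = (l^2 - 12*l + 32)/(l^2 - 7*l + 6)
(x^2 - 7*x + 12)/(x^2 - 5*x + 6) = (x - 4)/(x - 2)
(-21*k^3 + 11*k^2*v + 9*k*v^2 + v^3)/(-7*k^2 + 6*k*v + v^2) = 3*k + v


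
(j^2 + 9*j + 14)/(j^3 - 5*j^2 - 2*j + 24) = (j + 7)/(j^2 - 7*j + 12)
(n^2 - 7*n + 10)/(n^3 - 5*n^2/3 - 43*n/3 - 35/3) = 3*(n - 2)/(3*n^2 + 10*n + 7)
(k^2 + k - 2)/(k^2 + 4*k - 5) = (k + 2)/(k + 5)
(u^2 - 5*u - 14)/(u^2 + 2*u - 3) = (u^2 - 5*u - 14)/(u^2 + 2*u - 3)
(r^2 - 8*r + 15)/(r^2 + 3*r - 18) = (r - 5)/(r + 6)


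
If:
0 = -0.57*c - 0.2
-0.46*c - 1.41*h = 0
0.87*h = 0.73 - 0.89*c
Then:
No Solution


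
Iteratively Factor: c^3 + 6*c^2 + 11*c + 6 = (c + 3)*(c^2 + 3*c + 2) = (c + 1)*(c + 3)*(c + 2)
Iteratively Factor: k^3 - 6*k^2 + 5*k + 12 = (k + 1)*(k^2 - 7*k + 12) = (k - 4)*(k + 1)*(k - 3)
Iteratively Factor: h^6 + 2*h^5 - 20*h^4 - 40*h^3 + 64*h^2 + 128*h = (h + 4)*(h^5 - 2*h^4 - 12*h^3 + 8*h^2 + 32*h) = (h - 4)*(h + 4)*(h^4 + 2*h^3 - 4*h^2 - 8*h) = (h - 4)*(h + 2)*(h + 4)*(h^3 - 4*h) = (h - 4)*(h + 2)^2*(h + 4)*(h^2 - 2*h) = h*(h - 4)*(h + 2)^2*(h + 4)*(h - 2)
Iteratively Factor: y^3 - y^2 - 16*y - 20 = (y - 5)*(y^2 + 4*y + 4) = (y - 5)*(y + 2)*(y + 2)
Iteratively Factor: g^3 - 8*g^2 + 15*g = (g - 3)*(g^2 - 5*g) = g*(g - 3)*(g - 5)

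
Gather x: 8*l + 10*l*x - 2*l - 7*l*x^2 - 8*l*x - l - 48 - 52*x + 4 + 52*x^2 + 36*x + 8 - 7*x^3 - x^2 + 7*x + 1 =5*l - 7*x^3 + x^2*(51 - 7*l) + x*(2*l - 9) - 35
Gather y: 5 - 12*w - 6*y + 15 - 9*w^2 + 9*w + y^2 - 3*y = -9*w^2 - 3*w + y^2 - 9*y + 20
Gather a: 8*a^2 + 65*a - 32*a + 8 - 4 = 8*a^2 + 33*a + 4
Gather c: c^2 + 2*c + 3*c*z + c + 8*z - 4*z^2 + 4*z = c^2 + c*(3*z + 3) - 4*z^2 + 12*z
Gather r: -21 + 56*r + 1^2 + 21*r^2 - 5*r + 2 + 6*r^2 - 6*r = 27*r^2 + 45*r - 18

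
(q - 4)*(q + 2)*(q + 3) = q^3 + q^2 - 14*q - 24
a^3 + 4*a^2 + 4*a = a*(a + 2)^2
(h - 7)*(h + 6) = h^2 - h - 42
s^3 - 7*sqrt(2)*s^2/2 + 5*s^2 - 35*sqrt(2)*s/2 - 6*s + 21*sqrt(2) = (s - 1)*(s + 6)*(s - 7*sqrt(2)/2)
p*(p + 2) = p^2 + 2*p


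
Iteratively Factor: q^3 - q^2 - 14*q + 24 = (q + 4)*(q^2 - 5*q + 6) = (q - 2)*(q + 4)*(q - 3)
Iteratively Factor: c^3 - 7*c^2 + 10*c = (c)*(c^2 - 7*c + 10) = c*(c - 5)*(c - 2)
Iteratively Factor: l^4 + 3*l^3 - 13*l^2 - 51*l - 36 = (l + 1)*(l^3 + 2*l^2 - 15*l - 36) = (l - 4)*(l + 1)*(l^2 + 6*l + 9) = (l - 4)*(l + 1)*(l + 3)*(l + 3)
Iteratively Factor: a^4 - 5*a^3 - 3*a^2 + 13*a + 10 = (a - 5)*(a^3 - 3*a - 2) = (a - 5)*(a - 2)*(a^2 + 2*a + 1) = (a - 5)*(a - 2)*(a + 1)*(a + 1)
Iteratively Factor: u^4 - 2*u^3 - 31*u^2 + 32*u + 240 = (u + 3)*(u^3 - 5*u^2 - 16*u + 80) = (u - 4)*(u + 3)*(u^2 - u - 20) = (u - 5)*(u - 4)*(u + 3)*(u + 4)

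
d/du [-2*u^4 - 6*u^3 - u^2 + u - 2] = -8*u^3 - 18*u^2 - 2*u + 1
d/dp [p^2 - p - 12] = 2*p - 1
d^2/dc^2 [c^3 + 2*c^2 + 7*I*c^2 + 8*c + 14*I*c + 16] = 6*c + 4 + 14*I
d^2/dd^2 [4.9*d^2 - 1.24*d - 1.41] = 9.80000000000000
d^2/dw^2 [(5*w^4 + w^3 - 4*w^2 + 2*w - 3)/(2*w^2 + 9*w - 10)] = 2*(20*w^6 + 270*w^5 + 915*w^4 - 3419*w^3 + 2454*w^2 + 258*w - 523)/(8*w^6 + 108*w^5 + 366*w^4 - 351*w^3 - 1830*w^2 + 2700*w - 1000)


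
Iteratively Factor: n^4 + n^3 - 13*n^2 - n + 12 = (n + 4)*(n^3 - 3*n^2 - n + 3) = (n - 3)*(n + 4)*(n^2 - 1) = (n - 3)*(n + 1)*(n + 4)*(n - 1)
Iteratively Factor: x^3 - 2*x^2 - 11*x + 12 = (x + 3)*(x^2 - 5*x + 4) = (x - 4)*(x + 3)*(x - 1)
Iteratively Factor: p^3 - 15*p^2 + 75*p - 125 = (p - 5)*(p^2 - 10*p + 25) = (p - 5)^2*(p - 5)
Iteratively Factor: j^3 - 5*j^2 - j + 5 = (j + 1)*(j^2 - 6*j + 5) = (j - 5)*(j + 1)*(j - 1)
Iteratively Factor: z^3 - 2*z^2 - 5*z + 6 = (z - 1)*(z^2 - z - 6) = (z - 3)*(z - 1)*(z + 2)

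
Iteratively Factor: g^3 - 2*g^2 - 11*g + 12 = (g + 3)*(g^2 - 5*g + 4) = (g - 1)*(g + 3)*(g - 4)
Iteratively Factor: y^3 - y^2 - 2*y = (y)*(y^2 - y - 2) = y*(y + 1)*(y - 2)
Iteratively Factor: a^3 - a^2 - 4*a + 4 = (a - 1)*(a^2 - 4) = (a - 1)*(a + 2)*(a - 2)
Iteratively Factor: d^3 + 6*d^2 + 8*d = (d + 2)*(d^2 + 4*d) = d*(d + 2)*(d + 4)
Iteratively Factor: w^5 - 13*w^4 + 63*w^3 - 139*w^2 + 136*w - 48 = (w - 4)*(w^4 - 9*w^3 + 27*w^2 - 31*w + 12) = (w - 4)^2*(w^3 - 5*w^2 + 7*w - 3) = (w - 4)^2*(w - 1)*(w^2 - 4*w + 3) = (w - 4)^2*(w - 1)^2*(w - 3)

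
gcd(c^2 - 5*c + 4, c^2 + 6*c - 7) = c - 1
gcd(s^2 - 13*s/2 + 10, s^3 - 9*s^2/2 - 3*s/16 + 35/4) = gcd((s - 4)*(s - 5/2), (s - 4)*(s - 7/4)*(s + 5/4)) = s - 4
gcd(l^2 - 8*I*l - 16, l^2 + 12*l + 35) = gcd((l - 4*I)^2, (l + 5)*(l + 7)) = 1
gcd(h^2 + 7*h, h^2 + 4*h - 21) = h + 7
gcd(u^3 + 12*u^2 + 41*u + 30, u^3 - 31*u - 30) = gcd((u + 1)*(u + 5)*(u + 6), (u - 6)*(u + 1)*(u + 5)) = u^2 + 6*u + 5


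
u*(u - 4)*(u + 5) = u^3 + u^2 - 20*u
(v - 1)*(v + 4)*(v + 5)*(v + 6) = v^4 + 14*v^3 + 59*v^2 + 46*v - 120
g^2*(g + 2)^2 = g^4 + 4*g^3 + 4*g^2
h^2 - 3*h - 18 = (h - 6)*(h + 3)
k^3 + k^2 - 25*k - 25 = (k - 5)*(k + 1)*(k + 5)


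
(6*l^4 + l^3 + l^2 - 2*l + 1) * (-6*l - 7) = -36*l^5 - 48*l^4 - 13*l^3 + 5*l^2 + 8*l - 7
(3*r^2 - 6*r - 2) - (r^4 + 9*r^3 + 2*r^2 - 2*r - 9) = -r^4 - 9*r^3 + r^2 - 4*r + 7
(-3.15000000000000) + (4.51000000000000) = 1.36000000000000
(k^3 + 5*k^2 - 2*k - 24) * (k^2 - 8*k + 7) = k^5 - 3*k^4 - 35*k^3 + 27*k^2 + 178*k - 168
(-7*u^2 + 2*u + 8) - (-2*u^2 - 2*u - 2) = -5*u^2 + 4*u + 10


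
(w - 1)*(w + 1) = w^2 - 1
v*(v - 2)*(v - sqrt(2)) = v^3 - 2*v^2 - sqrt(2)*v^2 + 2*sqrt(2)*v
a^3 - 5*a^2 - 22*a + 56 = (a - 7)*(a - 2)*(a + 4)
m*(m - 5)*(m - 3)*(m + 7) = m^4 - m^3 - 41*m^2 + 105*m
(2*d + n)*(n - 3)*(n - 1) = 2*d*n^2 - 8*d*n + 6*d + n^3 - 4*n^2 + 3*n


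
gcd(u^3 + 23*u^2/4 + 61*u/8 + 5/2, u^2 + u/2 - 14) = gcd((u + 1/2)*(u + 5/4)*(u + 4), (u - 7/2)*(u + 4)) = u + 4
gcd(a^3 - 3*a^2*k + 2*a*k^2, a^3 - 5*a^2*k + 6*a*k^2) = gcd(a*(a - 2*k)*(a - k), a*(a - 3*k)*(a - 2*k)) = a^2 - 2*a*k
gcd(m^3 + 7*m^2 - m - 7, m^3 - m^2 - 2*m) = m + 1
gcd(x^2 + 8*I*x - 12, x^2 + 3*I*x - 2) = x + 2*I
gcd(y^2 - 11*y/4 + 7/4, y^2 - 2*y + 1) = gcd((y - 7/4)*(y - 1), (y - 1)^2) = y - 1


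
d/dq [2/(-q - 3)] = 2/(q + 3)^2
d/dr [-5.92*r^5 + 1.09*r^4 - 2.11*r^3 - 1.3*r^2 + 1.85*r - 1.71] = -29.6*r^4 + 4.36*r^3 - 6.33*r^2 - 2.6*r + 1.85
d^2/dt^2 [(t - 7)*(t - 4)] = 2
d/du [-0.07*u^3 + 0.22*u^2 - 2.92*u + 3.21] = -0.21*u^2 + 0.44*u - 2.92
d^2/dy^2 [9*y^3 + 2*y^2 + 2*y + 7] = 54*y + 4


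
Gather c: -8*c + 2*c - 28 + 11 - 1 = -6*c - 18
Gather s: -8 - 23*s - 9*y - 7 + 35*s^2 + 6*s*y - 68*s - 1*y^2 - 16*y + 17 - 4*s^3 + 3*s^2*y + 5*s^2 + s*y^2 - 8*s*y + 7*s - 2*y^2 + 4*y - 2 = -4*s^3 + s^2*(3*y + 40) + s*(y^2 - 2*y - 84) - 3*y^2 - 21*y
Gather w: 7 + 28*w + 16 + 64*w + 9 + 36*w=128*w + 32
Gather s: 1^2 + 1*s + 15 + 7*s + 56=8*s + 72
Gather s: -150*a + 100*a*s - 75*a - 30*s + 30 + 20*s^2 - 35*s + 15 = -225*a + 20*s^2 + s*(100*a - 65) + 45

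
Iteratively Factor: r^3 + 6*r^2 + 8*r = (r + 2)*(r^2 + 4*r) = r*(r + 2)*(r + 4)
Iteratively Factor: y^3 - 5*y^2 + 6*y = (y - 2)*(y^2 - 3*y) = (y - 3)*(y - 2)*(y)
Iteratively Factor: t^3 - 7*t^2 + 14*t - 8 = (t - 1)*(t^2 - 6*t + 8) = (t - 2)*(t - 1)*(t - 4)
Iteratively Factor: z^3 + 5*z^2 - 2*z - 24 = (z + 4)*(z^2 + z - 6) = (z + 3)*(z + 4)*(z - 2)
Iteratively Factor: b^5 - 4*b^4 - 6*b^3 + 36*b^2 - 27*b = (b)*(b^4 - 4*b^3 - 6*b^2 + 36*b - 27) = b*(b - 3)*(b^3 - b^2 - 9*b + 9) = b*(b - 3)*(b - 1)*(b^2 - 9) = b*(b - 3)*(b - 1)*(b + 3)*(b - 3)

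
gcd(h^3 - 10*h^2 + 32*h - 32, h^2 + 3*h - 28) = h - 4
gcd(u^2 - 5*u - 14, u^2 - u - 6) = u + 2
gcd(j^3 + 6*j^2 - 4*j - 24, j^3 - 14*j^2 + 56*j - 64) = j - 2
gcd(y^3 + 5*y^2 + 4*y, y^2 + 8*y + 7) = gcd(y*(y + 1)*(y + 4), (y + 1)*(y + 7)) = y + 1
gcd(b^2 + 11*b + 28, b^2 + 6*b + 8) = b + 4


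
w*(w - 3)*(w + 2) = w^3 - w^2 - 6*w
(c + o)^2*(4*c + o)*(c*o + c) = 4*c^4*o + 4*c^4 + 9*c^3*o^2 + 9*c^3*o + 6*c^2*o^3 + 6*c^2*o^2 + c*o^4 + c*o^3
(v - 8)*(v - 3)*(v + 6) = v^3 - 5*v^2 - 42*v + 144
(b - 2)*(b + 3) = b^2 + b - 6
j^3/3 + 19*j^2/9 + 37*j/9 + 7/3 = (j/3 + 1)*(j + 1)*(j + 7/3)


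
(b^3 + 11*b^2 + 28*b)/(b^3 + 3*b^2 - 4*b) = (b + 7)/(b - 1)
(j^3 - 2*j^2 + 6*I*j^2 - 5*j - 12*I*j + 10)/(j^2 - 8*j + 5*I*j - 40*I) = (j^2 + j*(-2 + I) - 2*I)/(j - 8)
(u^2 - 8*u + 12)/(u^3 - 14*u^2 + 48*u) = (u - 2)/(u*(u - 8))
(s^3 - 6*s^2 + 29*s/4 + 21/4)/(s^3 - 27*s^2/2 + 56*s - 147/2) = (s + 1/2)/(s - 7)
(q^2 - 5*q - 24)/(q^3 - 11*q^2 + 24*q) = (q + 3)/(q*(q - 3))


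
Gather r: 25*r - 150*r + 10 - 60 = -125*r - 50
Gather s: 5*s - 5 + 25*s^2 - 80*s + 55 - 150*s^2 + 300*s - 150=-125*s^2 + 225*s - 100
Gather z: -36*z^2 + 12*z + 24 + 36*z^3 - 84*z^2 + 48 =36*z^3 - 120*z^2 + 12*z + 72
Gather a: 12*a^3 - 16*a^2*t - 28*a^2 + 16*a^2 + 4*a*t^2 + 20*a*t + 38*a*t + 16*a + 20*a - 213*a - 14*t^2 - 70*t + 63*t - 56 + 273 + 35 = 12*a^3 + a^2*(-16*t - 12) + a*(4*t^2 + 58*t - 177) - 14*t^2 - 7*t + 252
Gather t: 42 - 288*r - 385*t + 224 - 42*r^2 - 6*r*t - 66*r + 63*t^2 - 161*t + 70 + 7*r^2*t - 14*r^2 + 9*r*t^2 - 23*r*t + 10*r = -56*r^2 - 344*r + t^2*(9*r + 63) + t*(7*r^2 - 29*r - 546) + 336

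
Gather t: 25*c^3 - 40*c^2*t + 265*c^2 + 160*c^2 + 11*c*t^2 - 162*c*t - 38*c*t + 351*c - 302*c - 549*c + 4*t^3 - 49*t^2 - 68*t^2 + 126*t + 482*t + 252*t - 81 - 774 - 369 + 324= 25*c^3 + 425*c^2 - 500*c + 4*t^3 + t^2*(11*c - 117) + t*(-40*c^2 - 200*c + 860) - 900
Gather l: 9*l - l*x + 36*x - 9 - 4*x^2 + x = l*(9 - x) - 4*x^2 + 37*x - 9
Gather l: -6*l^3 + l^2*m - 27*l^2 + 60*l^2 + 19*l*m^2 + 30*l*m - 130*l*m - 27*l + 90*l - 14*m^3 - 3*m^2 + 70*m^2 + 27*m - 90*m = -6*l^3 + l^2*(m + 33) + l*(19*m^2 - 100*m + 63) - 14*m^3 + 67*m^2 - 63*m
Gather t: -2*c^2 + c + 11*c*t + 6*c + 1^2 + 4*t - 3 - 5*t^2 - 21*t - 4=-2*c^2 + 7*c - 5*t^2 + t*(11*c - 17) - 6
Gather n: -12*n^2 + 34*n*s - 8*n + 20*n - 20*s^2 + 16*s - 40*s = -12*n^2 + n*(34*s + 12) - 20*s^2 - 24*s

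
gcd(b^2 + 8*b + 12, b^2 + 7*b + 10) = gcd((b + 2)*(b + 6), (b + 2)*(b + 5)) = b + 2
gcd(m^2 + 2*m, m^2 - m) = m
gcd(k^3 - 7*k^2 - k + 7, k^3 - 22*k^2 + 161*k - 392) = k - 7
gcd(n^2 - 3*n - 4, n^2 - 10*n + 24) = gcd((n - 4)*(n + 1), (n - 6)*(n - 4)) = n - 4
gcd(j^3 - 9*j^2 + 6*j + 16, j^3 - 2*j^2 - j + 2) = j^2 - j - 2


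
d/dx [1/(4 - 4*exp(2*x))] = 1/(8*sinh(x)^2)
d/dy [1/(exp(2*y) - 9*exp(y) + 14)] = (9 - 2*exp(y))*exp(y)/(exp(2*y) - 9*exp(y) + 14)^2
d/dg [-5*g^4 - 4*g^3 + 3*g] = -20*g^3 - 12*g^2 + 3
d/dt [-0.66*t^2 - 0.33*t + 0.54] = -1.32*t - 0.33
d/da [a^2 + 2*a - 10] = 2*a + 2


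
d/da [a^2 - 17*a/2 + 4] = 2*a - 17/2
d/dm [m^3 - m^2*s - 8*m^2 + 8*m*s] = 3*m^2 - 2*m*s - 16*m + 8*s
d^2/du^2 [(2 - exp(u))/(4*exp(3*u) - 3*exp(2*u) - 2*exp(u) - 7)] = (-64*exp(6*u) + 324*exp(5*u) - 305*exp(4*u) - 318*exp(3*u) + 666*exp(2*u) - 146*exp(u) - 77)*exp(u)/(64*exp(9*u) - 144*exp(8*u) + 12*exp(7*u) - 219*exp(6*u) + 498*exp(5*u) + 111*exp(4*u) + 328*exp(3*u) - 525*exp(2*u) - 294*exp(u) - 343)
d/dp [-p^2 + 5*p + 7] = 5 - 2*p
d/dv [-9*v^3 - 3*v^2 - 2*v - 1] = -27*v^2 - 6*v - 2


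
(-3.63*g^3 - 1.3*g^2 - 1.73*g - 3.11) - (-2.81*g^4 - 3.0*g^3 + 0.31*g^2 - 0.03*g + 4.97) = 2.81*g^4 - 0.63*g^3 - 1.61*g^2 - 1.7*g - 8.08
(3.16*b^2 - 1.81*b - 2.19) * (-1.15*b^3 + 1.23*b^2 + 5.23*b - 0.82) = -3.634*b^5 + 5.9683*b^4 + 16.819*b^3 - 14.7512*b^2 - 9.9695*b + 1.7958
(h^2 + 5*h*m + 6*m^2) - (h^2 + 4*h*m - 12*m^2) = h*m + 18*m^2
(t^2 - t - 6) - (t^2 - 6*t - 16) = 5*t + 10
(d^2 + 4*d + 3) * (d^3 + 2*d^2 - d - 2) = d^5 + 6*d^4 + 10*d^3 - 11*d - 6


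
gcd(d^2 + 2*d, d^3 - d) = d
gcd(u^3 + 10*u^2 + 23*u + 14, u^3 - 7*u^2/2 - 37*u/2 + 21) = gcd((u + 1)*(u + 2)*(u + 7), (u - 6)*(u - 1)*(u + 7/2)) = 1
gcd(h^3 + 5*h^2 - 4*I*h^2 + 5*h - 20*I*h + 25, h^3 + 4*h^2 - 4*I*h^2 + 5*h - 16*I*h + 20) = h^2 - 4*I*h + 5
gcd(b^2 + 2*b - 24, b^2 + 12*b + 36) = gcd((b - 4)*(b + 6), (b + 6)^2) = b + 6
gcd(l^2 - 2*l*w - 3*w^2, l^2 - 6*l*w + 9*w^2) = -l + 3*w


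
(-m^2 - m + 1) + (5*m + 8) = -m^2 + 4*m + 9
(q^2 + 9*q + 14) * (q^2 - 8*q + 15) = q^4 + q^3 - 43*q^2 + 23*q + 210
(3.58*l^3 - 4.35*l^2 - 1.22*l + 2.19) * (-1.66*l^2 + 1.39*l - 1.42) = -5.9428*l^5 + 12.1972*l^4 - 9.1049*l^3 + 0.8458*l^2 + 4.7765*l - 3.1098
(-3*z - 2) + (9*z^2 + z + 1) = 9*z^2 - 2*z - 1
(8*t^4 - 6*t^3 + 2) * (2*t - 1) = 16*t^5 - 20*t^4 + 6*t^3 + 4*t - 2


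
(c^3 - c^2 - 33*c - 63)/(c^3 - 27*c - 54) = (c - 7)/(c - 6)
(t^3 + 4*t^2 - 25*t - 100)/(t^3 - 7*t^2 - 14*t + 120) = (t + 5)/(t - 6)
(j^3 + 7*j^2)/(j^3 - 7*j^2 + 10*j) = j*(j + 7)/(j^2 - 7*j + 10)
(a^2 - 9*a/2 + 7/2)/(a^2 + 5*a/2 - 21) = (a - 1)/(a + 6)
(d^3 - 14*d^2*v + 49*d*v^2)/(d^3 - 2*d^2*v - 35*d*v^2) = (d - 7*v)/(d + 5*v)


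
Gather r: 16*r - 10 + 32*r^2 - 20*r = 32*r^2 - 4*r - 10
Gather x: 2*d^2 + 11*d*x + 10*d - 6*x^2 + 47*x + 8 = 2*d^2 + 10*d - 6*x^2 + x*(11*d + 47) + 8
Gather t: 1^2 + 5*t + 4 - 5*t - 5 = 0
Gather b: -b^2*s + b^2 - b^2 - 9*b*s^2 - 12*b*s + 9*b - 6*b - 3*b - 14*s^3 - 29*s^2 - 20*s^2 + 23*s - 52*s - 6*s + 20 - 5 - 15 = -b^2*s + b*(-9*s^2 - 12*s) - 14*s^3 - 49*s^2 - 35*s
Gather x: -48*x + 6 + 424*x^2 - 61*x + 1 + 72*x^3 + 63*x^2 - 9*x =72*x^3 + 487*x^2 - 118*x + 7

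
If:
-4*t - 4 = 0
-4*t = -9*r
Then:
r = -4/9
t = -1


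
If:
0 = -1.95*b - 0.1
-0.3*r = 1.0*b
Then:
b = -0.05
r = 0.17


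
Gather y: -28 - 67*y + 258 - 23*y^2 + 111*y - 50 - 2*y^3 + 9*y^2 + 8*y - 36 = -2*y^3 - 14*y^2 + 52*y + 144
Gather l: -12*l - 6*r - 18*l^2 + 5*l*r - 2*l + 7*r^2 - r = -18*l^2 + l*(5*r - 14) + 7*r^2 - 7*r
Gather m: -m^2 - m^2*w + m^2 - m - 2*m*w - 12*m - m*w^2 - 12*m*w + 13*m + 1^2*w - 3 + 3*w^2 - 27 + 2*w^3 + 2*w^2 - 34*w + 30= -m^2*w + m*(-w^2 - 14*w) + 2*w^3 + 5*w^2 - 33*w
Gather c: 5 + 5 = 10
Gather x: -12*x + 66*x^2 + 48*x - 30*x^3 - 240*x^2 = -30*x^3 - 174*x^2 + 36*x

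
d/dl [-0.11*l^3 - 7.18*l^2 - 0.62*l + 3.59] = -0.33*l^2 - 14.36*l - 0.62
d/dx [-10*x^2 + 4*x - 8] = 4 - 20*x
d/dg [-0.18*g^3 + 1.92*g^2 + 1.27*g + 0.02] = -0.54*g^2 + 3.84*g + 1.27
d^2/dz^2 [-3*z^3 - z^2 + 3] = -18*z - 2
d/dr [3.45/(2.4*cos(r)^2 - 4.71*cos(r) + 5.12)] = (16.56*cos(r) - 16.2495)*sin(r)/(2.4*cos(r)^2 - 4.71*cos(r) + 5.12)^2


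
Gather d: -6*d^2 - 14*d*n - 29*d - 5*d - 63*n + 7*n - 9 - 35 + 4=-6*d^2 + d*(-14*n - 34) - 56*n - 40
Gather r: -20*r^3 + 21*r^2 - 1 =-20*r^3 + 21*r^2 - 1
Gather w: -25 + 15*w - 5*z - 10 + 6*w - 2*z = 21*w - 7*z - 35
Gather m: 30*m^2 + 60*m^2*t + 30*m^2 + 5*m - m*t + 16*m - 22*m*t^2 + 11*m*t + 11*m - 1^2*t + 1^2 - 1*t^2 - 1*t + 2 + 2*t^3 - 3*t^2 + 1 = m^2*(60*t + 60) + m*(-22*t^2 + 10*t + 32) + 2*t^3 - 4*t^2 - 2*t + 4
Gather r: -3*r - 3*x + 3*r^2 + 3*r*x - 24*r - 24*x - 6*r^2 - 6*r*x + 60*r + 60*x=-3*r^2 + r*(33 - 3*x) + 33*x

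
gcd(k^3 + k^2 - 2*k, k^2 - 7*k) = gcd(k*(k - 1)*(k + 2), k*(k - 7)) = k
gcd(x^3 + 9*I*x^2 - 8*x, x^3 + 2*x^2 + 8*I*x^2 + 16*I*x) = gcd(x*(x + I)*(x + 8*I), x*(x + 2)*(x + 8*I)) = x^2 + 8*I*x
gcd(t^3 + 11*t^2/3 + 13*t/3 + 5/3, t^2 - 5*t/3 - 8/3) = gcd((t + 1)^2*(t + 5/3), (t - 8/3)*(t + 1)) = t + 1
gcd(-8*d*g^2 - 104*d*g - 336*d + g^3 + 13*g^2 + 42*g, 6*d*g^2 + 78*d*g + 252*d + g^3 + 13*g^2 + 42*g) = g^2 + 13*g + 42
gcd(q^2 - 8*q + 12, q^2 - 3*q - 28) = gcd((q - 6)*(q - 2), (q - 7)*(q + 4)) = 1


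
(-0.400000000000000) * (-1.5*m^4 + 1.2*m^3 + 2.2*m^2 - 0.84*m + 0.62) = 0.6*m^4 - 0.48*m^3 - 0.88*m^2 + 0.336*m - 0.248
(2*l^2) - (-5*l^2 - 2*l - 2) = 7*l^2 + 2*l + 2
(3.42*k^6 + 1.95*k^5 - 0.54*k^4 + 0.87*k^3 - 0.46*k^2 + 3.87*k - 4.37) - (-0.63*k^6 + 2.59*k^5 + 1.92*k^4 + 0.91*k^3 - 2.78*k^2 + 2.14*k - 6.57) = 4.05*k^6 - 0.64*k^5 - 2.46*k^4 - 0.04*k^3 + 2.32*k^2 + 1.73*k + 2.2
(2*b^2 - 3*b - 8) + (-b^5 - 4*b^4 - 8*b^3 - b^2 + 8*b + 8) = -b^5 - 4*b^4 - 8*b^3 + b^2 + 5*b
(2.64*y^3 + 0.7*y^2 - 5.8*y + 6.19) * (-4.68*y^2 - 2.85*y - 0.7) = -12.3552*y^5 - 10.8*y^4 + 23.301*y^3 - 12.9292*y^2 - 13.5815*y - 4.333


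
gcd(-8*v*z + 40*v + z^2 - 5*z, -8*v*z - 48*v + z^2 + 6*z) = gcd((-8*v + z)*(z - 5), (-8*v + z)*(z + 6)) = -8*v + z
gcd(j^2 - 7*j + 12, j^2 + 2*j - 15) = j - 3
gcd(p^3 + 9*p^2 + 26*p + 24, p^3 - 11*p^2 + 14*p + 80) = p + 2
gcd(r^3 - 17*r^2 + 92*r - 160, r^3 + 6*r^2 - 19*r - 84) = r - 4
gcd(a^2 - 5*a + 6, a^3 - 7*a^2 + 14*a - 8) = a - 2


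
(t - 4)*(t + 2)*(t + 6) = t^3 + 4*t^2 - 20*t - 48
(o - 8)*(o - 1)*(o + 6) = o^3 - 3*o^2 - 46*o + 48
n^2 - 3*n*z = n*(n - 3*z)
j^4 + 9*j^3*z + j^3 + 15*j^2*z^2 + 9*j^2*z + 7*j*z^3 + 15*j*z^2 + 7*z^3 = (j + 1)*(j + z)^2*(j + 7*z)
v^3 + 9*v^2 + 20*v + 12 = (v + 1)*(v + 2)*(v + 6)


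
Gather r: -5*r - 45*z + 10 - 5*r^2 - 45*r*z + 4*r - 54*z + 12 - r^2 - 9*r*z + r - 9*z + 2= -6*r^2 - 54*r*z - 108*z + 24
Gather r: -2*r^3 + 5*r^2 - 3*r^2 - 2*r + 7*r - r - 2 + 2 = -2*r^3 + 2*r^2 + 4*r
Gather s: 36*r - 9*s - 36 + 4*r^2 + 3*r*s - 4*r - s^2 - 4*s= 4*r^2 + 32*r - s^2 + s*(3*r - 13) - 36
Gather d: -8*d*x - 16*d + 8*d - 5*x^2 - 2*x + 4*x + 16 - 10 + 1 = d*(-8*x - 8) - 5*x^2 + 2*x + 7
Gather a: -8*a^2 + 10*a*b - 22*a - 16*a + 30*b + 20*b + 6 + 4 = -8*a^2 + a*(10*b - 38) + 50*b + 10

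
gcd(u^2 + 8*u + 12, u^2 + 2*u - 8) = 1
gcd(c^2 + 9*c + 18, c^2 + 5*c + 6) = c + 3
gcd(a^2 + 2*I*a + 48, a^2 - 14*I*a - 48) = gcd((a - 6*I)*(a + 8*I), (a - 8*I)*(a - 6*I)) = a - 6*I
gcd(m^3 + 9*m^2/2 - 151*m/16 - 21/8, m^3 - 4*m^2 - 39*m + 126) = m + 6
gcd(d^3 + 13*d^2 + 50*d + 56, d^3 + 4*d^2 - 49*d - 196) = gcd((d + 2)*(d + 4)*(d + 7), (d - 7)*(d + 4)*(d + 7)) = d^2 + 11*d + 28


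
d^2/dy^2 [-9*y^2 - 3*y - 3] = -18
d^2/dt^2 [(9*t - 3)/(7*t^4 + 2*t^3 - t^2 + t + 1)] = 6*(882*t^7 - 154*t^6 - 237*t^5 - 42*t^4 - 211*t^3 - 3*t^2 + 18*t - 5)/(343*t^12 + 294*t^11 - 63*t^10 + 71*t^9 + 240*t^8 + 60*t^7 - 22*t^6 + 39*t^5 + 33*t^4 + t^3 + 3*t + 1)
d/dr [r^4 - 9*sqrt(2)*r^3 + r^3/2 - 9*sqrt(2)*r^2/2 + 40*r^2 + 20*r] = 4*r^3 - 27*sqrt(2)*r^2 + 3*r^2/2 - 9*sqrt(2)*r + 80*r + 20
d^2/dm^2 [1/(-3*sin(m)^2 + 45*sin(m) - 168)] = (4*sin(m)^4 - 45*sin(m)^3 - 5*sin(m)^2 + 930*sin(m) - 338)/(3*(sin(m)^2 - 15*sin(m) + 56)^3)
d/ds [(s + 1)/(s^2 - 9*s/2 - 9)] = 2*(2*s^2 - 9*s - (s + 1)*(4*s - 9) - 18)/(-2*s^2 + 9*s + 18)^2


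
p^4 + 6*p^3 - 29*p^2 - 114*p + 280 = (p - 4)*(p - 2)*(p + 5)*(p + 7)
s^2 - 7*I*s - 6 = (s - 6*I)*(s - I)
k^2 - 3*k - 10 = (k - 5)*(k + 2)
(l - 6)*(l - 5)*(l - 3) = l^3 - 14*l^2 + 63*l - 90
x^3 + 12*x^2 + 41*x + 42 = (x + 2)*(x + 3)*(x + 7)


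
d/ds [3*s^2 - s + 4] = 6*s - 1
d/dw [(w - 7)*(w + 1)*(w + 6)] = 3*w^2 - 43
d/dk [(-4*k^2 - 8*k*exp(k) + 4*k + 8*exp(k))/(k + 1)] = 4*(-2*k^2*exp(k) - k^2 - 2*k - 2*exp(k) + 1)/(k^2 + 2*k + 1)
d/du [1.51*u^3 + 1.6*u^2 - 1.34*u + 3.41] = 4.53*u^2 + 3.2*u - 1.34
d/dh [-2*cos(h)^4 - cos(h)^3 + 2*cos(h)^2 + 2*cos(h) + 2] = -5*sin(h)/4 + 3*sin(3*h)/4 + sin(4*h)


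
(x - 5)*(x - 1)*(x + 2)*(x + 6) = x^4 + 2*x^3 - 31*x^2 - 32*x + 60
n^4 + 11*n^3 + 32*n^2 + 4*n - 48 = (n - 1)*(n + 2)*(n + 4)*(n + 6)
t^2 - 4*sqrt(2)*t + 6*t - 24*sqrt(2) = (t + 6)*(t - 4*sqrt(2))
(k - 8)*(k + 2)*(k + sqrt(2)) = k^3 - 6*k^2 + sqrt(2)*k^2 - 16*k - 6*sqrt(2)*k - 16*sqrt(2)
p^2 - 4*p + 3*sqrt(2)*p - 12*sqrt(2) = (p - 4)*(p + 3*sqrt(2))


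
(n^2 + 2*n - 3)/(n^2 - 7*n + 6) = (n + 3)/(n - 6)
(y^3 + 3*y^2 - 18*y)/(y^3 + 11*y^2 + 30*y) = (y - 3)/(y + 5)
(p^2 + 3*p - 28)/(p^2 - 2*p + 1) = (p^2 + 3*p - 28)/(p^2 - 2*p + 1)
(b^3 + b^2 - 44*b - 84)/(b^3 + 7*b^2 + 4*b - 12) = (b - 7)/(b - 1)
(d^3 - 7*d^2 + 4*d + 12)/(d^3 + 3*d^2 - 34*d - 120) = (d^2 - d - 2)/(d^2 + 9*d + 20)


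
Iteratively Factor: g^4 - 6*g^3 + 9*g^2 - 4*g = (g)*(g^3 - 6*g^2 + 9*g - 4) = g*(g - 4)*(g^2 - 2*g + 1) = g*(g - 4)*(g - 1)*(g - 1)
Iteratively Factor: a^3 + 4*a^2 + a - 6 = (a + 2)*(a^2 + 2*a - 3) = (a - 1)*(a + 2)*(a + 3)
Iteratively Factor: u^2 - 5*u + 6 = (u - 3)*(u - 2)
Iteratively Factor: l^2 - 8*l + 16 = (l - 4)*(l - 4)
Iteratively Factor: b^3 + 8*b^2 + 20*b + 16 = (b + 2)*(b^2 + 6*b + 8) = (b + 2)*(b + 4)*(b + 2)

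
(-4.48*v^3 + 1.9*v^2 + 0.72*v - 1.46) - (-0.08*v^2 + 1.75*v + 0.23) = -4.48*v^3 + 1.98*v^2 - 1.03*v - 1.69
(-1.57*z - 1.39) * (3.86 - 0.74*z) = 1.1618*z^2 - 5.0316*z - 5.3654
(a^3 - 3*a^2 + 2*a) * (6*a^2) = 6*a^5 - 18*a^4 + 12*a^3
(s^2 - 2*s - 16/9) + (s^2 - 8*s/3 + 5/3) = 2*s^2 - 14*s/3 - 1/9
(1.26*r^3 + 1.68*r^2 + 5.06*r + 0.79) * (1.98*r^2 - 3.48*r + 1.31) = 2.4948*r^5 - 1.0584*r^4 + 5.823*r^3 - 13.8438*r^2 + 3.8794*r + 1.0349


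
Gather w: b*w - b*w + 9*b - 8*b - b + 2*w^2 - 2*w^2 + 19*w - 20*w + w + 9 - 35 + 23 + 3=0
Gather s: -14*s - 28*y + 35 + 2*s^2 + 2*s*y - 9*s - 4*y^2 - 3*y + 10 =2*s^2 + s*(2*y - 23) - 4*y^2 - 31*y + 45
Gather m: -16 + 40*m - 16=40*m - 32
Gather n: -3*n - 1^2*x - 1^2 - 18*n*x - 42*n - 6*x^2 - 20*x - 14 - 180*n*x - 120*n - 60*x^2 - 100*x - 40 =n*(-198*x - 165) - 66*x^2 - 121*x - 55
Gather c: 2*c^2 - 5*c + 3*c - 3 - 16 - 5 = 2*c^2 - 2*c - 24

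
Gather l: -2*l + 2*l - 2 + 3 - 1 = 0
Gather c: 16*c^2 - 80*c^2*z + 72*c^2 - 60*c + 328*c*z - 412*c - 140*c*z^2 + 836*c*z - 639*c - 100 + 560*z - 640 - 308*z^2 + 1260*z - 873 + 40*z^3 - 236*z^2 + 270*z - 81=c^2*(88 - 80*z) + c*(-140*z^2 + 1164*z - 1111) + 40*z^3 - 544*z^2 + 2090*z - 1694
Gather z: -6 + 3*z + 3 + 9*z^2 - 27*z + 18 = 9*z^2 - 24*z + 15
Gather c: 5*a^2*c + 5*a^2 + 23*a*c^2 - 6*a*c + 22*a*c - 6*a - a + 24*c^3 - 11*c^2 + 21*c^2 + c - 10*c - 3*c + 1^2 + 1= 5*a^2 - 7*a + 24*c^3 + c^2*(23*a + 10) + c*(5*a^2 + 16*a - 12) + 2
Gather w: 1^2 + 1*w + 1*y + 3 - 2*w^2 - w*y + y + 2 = -2*w^2 + w*(1 - y) + 2*y + 6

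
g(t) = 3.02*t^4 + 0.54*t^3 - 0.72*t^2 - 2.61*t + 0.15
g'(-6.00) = -2544.93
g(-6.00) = 3787.17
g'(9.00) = 8921.97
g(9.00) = 20126.22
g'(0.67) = 0.79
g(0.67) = -1.15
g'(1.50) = 39.64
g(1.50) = 11.73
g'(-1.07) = -14.01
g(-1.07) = 5.42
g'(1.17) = 17.27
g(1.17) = 2.63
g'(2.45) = 181.24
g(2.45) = 106.19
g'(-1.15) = -17.18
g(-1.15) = 6.66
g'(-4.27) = -907.41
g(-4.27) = 960.09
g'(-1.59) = -44.78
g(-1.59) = 19.61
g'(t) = 12.08*t^3 + 1.62*t^2 - 1.44*t - 2.61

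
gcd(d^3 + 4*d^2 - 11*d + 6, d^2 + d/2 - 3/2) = d - 1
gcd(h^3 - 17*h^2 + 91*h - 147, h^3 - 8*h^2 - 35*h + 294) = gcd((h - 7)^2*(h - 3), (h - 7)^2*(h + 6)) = h^2 - 14*h + 49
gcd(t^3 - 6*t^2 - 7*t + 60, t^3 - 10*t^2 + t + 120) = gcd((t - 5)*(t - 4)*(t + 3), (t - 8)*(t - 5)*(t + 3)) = t^2 - 2*t - 15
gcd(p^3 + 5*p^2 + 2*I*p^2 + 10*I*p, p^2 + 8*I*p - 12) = p + 2*I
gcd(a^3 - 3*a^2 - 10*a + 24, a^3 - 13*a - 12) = a^2 - a - 12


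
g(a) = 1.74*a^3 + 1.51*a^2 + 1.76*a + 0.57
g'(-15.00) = 1130.96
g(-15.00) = -5558.58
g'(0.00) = 1.76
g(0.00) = 0.57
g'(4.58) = 125.09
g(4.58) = 207.47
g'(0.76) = 7.07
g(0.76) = 3.54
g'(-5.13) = 123.64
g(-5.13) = -203.63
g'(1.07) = 10.97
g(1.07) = 6.31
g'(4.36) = 114.16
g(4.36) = 181.16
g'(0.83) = 7.86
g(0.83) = 4.07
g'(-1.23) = 5.94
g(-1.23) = -2.55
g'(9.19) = 470.37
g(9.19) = 1494.78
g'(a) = 5.22*a^2 + 3.02*a + 1.76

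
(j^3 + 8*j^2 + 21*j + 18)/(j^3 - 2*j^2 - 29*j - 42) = (j + 3)/(j - 7)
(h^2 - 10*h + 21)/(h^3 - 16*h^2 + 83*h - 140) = (h - 3)/(h^2 - 9*h + 20)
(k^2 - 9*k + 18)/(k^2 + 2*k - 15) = (k - 6)/(k + 5)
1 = 1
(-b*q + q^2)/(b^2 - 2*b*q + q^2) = q/(-b + q)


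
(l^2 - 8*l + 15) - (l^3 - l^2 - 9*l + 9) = -l^3 + 2*l^2 + l + 6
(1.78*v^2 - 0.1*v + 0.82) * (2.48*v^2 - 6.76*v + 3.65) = 4.4144*v^4 - 12.2808*v^3 + 9.2066*v^2 - 5.9082*v + 2.993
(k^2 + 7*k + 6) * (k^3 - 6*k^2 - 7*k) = k^5 + k^4 - 43*k^3 - 85*k^2 - 42*k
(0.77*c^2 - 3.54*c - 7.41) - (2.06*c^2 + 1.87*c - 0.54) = -1.29*c^2 - 5.41*c - 6.87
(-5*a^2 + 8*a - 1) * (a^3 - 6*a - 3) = -5*a^5 + 8*a^4 + 29*a^3 - 33*a^2 - 18*a + 3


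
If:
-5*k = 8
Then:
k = -8/5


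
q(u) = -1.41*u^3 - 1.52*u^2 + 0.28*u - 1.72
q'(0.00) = 0.28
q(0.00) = -1.72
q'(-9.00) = -314.99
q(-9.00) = 900.53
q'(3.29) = -55.51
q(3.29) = -67.46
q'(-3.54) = -41.97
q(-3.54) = 40.79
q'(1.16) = -8.94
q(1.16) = -5.64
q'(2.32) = -29.54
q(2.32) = -26.86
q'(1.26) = -10.27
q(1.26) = -6.60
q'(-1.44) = -4.11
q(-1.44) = -1.06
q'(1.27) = -10.40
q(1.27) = -6.70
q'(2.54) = -34.73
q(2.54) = -33.92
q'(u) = -4.23*u^2 - 3.04*u + 0.28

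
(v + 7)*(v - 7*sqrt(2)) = v^2 - 7*sqrt(2)*v + 7*v - 49*sqrt(2)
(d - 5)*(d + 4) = d^2 - d - 20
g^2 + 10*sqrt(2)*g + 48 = (g + 4*sqrt(2))*(g + 6*sqrt(2))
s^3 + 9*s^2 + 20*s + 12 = (s + 1)*(s + 2)*(s + 6)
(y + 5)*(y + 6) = y^2 + 11*y + 30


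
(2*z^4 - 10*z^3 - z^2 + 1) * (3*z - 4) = 6*z^5 - 38*z^4 + 37*z^3 + 4*z^2 + 3*z - 4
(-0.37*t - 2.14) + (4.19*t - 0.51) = 3.82*t - 2.65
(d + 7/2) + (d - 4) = 2*d - 1/2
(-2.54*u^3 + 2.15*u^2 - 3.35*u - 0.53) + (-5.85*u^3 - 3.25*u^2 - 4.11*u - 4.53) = -8.39*u^3 - 1.1*u^2 - 7.46*u - 5.06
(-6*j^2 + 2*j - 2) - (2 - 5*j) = -6*j^2 + 7*j - 4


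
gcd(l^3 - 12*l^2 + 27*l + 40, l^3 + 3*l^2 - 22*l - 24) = l + 1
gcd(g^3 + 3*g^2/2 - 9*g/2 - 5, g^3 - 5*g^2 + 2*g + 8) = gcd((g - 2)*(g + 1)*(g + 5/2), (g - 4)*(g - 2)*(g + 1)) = g^2 - g - 2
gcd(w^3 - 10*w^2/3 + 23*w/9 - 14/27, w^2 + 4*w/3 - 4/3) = w - 2/3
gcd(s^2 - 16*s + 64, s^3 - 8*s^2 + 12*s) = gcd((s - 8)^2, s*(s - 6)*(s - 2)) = 1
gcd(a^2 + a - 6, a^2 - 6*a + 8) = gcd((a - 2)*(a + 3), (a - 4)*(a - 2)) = a - 2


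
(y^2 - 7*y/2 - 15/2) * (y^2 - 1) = y^4 - 7*y^3/2 - 17*y^2/2 + 7*y/2 + 15/2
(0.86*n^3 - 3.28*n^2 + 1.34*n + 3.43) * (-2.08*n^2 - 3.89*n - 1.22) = -1.7888*n^5 + 3.477*n^4 + 8.9228*n^3 - 8.3454*n^2 - 14.9775*n - 4.1846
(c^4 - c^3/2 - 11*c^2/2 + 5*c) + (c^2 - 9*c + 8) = c^4 - c^3/2 - 9*c^2/2 - 4*c + 8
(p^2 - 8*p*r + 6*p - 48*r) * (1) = p^2 - 8*p*r + 6*p - 48*r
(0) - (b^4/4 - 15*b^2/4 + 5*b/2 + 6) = -b^4/4 + 15*b^2/4 - 5*b/2 - 6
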